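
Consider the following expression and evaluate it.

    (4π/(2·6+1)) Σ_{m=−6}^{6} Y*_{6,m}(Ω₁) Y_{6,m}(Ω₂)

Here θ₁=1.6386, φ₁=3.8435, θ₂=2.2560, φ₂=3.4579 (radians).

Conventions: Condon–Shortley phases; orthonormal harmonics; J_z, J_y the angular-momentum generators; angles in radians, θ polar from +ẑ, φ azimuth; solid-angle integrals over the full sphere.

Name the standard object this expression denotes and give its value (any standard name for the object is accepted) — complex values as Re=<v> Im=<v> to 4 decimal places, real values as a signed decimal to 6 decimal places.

Legendre polynomial (addition theorem), -0.304538

This sum is the spherical-harmonic addition theorem: it equals the Legendre polynomial P_l(cos γ) of the angle γ between the two directions.
Expand P_6 via completeness: Σ_{m} conj(Y_{6,m}) at Ω₁ times Y_{6,m} at Ω₂ —
  [-6]  conj(Y_{6,-6})(Ω₁) = -0.228823-0.417919i ; Y_{6,-6}(Ω₂) = -0.033442-0.098581i ; Δ = -0.033547+0.036533i
  [-5]  conj(Y_{6,-5})(Ω₁) = -0.104581-0.040316i ; Y_{6,-5}(Ω₂) = -0.003165-0.294710i ; Δ = -0.011550+0.030949i
  [-4]  conj(Y_{6,-4})(Ω₁) = +0.317118-0.110027i ; Y_{6,-4}(Ω₂) = +0.131368-0.416451i ; Δ = -0.004162-0.146518i
  [-3]  conj(Y_{6,-3})(Ω₁) = +0.065901-0.111216i ; Y_{6,-3}(Ω₂) = +0.156648-0.218556i ; Δ = -0.013984-0.031825i
  [-2]  conj(Y_{6,-2})(Ω₁) = +0.049470+0.293499i ; Y_{6,-2}(Ω₂) = -0.144249+0.105753i ; Δ = -0.038174-0.037105i
  [-1]  conj(Y_{6,-1})(Ω₁) = +0.103411+0.087440i ; Y_{6,-1}(Ω₂) = -0.330311+0.108109i ; Δ = -0.043611-0.017703i
  [+0]  conj(Y_{6,0})(Ω₁) = -0.287627-0.000000i ; Y_{6,0}(Ω₂) = +0.086889+0.000000i ; Δ = -0.024992-0.000000i
  [+1]  conj(Y_{6,1})(Ω₁) = -0.103411+0.087440i ; Y_{6,1}(Ω₂) = +0.330311+0.108109i ; Δ = -0.043611+0.017703i
  [+2]  conj(Y_{6,2})(Ω₁) = +0.049470-0.293499i ; Y_{6,2}(Ω₂) = -0.144249-0.105753i ; Δ = -0.038174+0.037105i
  [+3]  conj(Y_{6,3})(Ω₁) = -0.065901-0.111216i ; Y_{6,3}(Ω₂) = -0.156648-0.218556i ; Δ = -0.013984+0.031825i
  [+4]  conj(Y_{6,4})(Ω₁) = +0.317118+0.110027i ; Y_{6,4}(Ω₂) = +0.131368+0.416451i ; Δ = -0.004162+0.146518i
  [+5]  conj(Y_{6,5})(Ω₁) = +0.104581-0.040316i ; Y_{6,5}(Ω₂) = +0.003165-0.294710i ; Δ = -0.011550-0.030949i
  [+6]  conj(Y_{6,6})(Ω₁) = -0.228823+0.417919i ; Y_{6,6}(Ω₂) = -0.033442+0.098581i ; Δ = -0.033547-0.036533i
Accumulated sum -0.315047-0.000000i; after 4π/(2l+1) scaling, -0.304538-0.000000i ⇒ P_6 = -0.304538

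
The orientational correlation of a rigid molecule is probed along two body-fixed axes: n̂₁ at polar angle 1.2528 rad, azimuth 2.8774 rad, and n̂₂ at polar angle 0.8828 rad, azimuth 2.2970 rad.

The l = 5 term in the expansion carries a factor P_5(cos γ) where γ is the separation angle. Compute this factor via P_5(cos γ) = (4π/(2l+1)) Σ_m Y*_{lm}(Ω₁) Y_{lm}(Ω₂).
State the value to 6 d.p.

-0.381951

Term-by-term m-sum for l=5 (normalisation 4π/11 = 1.142397):
  term(m=-5) = (-0.044520, 0.010875)   from Y*(Ω₁)=(-0.088730, 0.347737), Y(Ω₂)=(0.060034, 0.112708)
  term(m=-4) = (-0.084594, 0.090660)   from Y*(Ω₁)=(0.183676, -0.325289), Y(Ω₂)=(-0.322670, -0.077862)
  term(m=-3) = (0.002533, -0.014722)   from Y*(Ω₁)=(0.025011, -0.025373), Y(Ω₂)=(0.344192, -0.239444)
  term(m=-2) = (-0.018133, -0.041721)   from Y*(Ω₁)=(-0.291800, 0.170338), Y(Ω₂)=(-0.015903, 0.133696)
  term(m=-1) = (0.013010, 0.008531)   from Y*(Ω₁)=(0.049316, -0.013341), Y(Ω₂)=(0.202216, 0.227694)
  term(m=+0) = (-0.070934, 0.000000)   from Y*(Ω₁)=(0.320282, -0.000000), Y(Ω₂)=(-0.221474, 0.000000)
  term(m=+1) = (0.013010, -0.008531)   from Y*(Ω₁)=(-0.049316, -0.013341), Y(Ω₂)=(-0.202216, 0.227694)
  term(m=+2) = (-0.018133, 0.041721)   from Y*(Ω₁)=(-0.291800, -0.170338), Y(Ω₂)=(-0.015903, -0.133696)
  term(m=+3) = (0.002533, 0.014722)   from Y*(Ω₁)=(-0.025011, -0.025373), Y(Ω₂)=(-0.344192, -0.239444)
  term(m=+4) = (-0.084594, -0.090660)   from Y*(Ω₁)=(0.183676, 0.325289), Y(Ω₂)=(-0.322670, 0.077862)
  term(m=+5) = (-0.044520, -0.010875)   from Y*(Ω₁)=(0.088730, 0.347737), Y(Ω₂)=(-0.060034, 0.112708)
Total Σ_m = (-0.334342, 0.000000). Multiply by 1.142397: (-0.381951, 0.000000). P_5(cos γ) = -0.381951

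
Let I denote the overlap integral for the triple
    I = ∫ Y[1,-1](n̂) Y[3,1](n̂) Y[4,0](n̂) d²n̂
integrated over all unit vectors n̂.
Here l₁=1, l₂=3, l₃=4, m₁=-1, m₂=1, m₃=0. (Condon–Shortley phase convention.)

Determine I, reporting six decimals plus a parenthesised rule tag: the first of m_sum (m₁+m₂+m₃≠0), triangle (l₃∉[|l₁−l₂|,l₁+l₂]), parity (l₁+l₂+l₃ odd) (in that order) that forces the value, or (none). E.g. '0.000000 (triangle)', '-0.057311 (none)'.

Checks pass: Σm=0; 8 even; l₃=4∈[2,4].
(2·1+1)(2·3+1)(2·4+1) = 189
Δ: 0! 2! 6! / 9! → 1/252
sum: t=0:+1/36 = 1/36
3j²(1 3 4; 0 0 0) = Δ·Π!·Σ² = 4/63  (sign +1)
sum: t=0:+1/96 = 1/96
3j²(1 3 4; -1 1 0) = Δ·Π!·Σ² = 1/42  (sign +1)
combine: 4πI² = 189·4/63·1/42 = 2/7
take √, sign +1: I = 0.15078601
No selection rule forces the value: the integral is nonzero (none).

0.150786 (none)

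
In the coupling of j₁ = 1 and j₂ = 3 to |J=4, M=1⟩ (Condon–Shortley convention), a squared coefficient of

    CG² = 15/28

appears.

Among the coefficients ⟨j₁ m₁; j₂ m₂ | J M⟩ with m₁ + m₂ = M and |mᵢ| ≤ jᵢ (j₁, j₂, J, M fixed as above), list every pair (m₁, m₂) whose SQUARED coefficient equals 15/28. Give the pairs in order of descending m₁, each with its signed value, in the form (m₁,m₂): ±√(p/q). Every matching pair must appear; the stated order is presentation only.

(0,1): +√(15/28)

Admissible pairs with m₁+m₂ = M = 1: (-1,2), (0,1), (1,0)
  (m₁,m₂)=(1,0): CG² = 5/14, CG = +√(5/14)
  (m₁,m₂)=(0,1): CG² = 15/28, CG = +√(15/28)   ← matches the target
  (m₁,m₂)=(-1,2): CG² = 3/28, CG = +√(3/28)
Pairs with CG² = 15/28: (0,1): +√(15/28)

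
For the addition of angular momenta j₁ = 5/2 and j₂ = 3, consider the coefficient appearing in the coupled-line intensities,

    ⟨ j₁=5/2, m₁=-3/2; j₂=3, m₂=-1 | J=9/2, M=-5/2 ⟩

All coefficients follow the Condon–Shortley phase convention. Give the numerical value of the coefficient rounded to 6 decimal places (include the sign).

−√(10/99) ≈ -0.317821

triangle: 1!×4!×5!/11! = 2880/39916800
(j±m)!: 1!×4!×2!×4!×2!×7! = 11612160
prefactor² = (2J+1)×Δ×N² = 92160/11
  k=0: +1/(0!×1!×4!×2!×0!×3!) = 1/288
  k=1: −1/(1!×0!×3!×1!×1!×4!) = -1/144
Σ = -1/288  ⇒  CG² = 92160/11×(-1/288)² = 10/99
CG = −√(10/99) = -0.317821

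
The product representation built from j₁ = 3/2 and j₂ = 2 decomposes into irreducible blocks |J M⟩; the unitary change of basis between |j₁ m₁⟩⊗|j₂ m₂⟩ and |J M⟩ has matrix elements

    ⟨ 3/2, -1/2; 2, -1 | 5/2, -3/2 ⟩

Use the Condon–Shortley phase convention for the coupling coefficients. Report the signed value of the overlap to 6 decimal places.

√[6·1!2!3!/7! · 1!2!1!3!1!4!] = √(144/35)
  +(−1)^0/∏(0,1,2,1,0,2)! = 1/4  (running 1/4)
  +(−1)^1/∏(1,0,1,0,1,3)! = -1/6  (running 1/12)
⟨..|..⟩ = √(144/35)·(1/12) = +0.169031

+0.169031  (= +√(1/35))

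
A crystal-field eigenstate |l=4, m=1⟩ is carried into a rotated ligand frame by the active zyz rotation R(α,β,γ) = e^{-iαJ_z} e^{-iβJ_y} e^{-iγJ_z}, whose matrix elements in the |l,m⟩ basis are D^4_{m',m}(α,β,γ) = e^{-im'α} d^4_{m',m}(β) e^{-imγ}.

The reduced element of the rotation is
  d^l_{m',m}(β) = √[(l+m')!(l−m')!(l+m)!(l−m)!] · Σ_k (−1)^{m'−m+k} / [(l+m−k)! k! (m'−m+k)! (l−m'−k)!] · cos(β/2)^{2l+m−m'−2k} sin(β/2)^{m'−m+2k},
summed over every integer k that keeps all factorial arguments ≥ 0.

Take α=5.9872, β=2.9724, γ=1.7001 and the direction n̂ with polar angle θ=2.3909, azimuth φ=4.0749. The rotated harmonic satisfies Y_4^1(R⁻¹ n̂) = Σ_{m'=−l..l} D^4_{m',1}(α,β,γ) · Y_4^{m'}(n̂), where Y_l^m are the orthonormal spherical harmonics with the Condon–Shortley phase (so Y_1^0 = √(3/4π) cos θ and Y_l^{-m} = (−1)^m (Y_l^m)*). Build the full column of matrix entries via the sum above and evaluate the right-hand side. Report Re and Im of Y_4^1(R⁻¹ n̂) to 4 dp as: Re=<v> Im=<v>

Need the full column D^4_{m',1} for m'=−4..4 at α=5.9872, β=2.9724, γ=1.7001.
cos(β/2)=0.084495, sin(β/2)=0.996424
d^4_{-4,1}: single k=5 term ⇒ +0.004434;  D = -0.004288-0.001129i
d^4_{-3,1}: k∈[4..5] ⇒ +0.000665 -0.055463 = -0.054798;  D = +0.046615+0.028807i
d^4_{-2,1}: k∈[3..5] ⇒ +0.000060 -0.012570 +0.349606 = +0.337096;  D = -0.222599-0.253147i
d^4_{-1,1}: k∈[2..5] ⇒ +0.000004 -0.001507 +0.104815 -0.971746 = -0.868435;  D = +0.358303+0.791075i
d^4_{0,1}: k∈[1..4] ⇒ +0.000000 -0.000114 +0.015900 -0.368517 = -0.352731;  D = +0.045482+0.349787i
d^4_{1,1}: k∈[0..3] ⇒ +0.000000 -0.000005 +0.001507 -0.069877 = -0.068375;  D = -0.011344+0.067427i
d^4_{2,1}: k∈[0..2] ⇒ -0.000000 +0.000090 -0.008380 = -0.008290;  D = -0.003700+0.007418i
d^4_{3,1}: k∈[0..1] ⇒ +0.000003 -0.000665 = -0.000662;  D = -0.000455+0.000480i
d^4_{4,1}: single k=0 term ⇒ -0.000032;  D = -0.000028+0.000016i
Y_4^{m'}(θ=2.3909,φ=4.0749) and Σ D·Y over m':
  (-0.0043-0.0011i)·(-0.0795+0.0534i)  (+0.0466+0.0288i)·(-0.2737-0.0973i)  (-0.2226-0.2531i)·(-0.1245-0.4084i)  (+0.3583+0.7911i)·(+0.1043-0.1408i)  (+0.0455+0.3498i)·(-0.3210+0.0000i)  (-0.0113+0.0674i)·(-0.1043-0.1408i)  (-0.0037+0.0074i)·(-0.1245+0.4084i)  (-0.0005+0.0005i)·(+0.2737-0.0973i)  (-0.0000+0.0000i)·(-0.0795-0.0534i)
Y_4^1(R⁻¹ n̂) = +0.056998+0.021931i

Re=0.0570 Im=0.0219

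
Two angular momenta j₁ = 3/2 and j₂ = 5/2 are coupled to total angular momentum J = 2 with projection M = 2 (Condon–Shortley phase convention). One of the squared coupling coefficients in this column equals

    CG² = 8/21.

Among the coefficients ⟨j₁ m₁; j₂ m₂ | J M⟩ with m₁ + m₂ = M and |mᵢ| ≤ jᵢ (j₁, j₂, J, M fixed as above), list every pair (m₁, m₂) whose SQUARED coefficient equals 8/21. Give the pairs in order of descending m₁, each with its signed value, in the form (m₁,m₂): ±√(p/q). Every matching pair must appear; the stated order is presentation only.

Admissible pairs with m₁+m₂ = M = 2: (-1/2,5/2), (1/2,3/2), (3/2,1/2)
  (m₁,m₂)=(3/2,1/2): CG² = 1/7, CG = +√(1/7)
  (m₁,m₂)=(1/2,3/2): CG² = 8/21, CG = −√(8/21)   ← matches the target
  (m₁,m₂)=(-1/2,5/2): CG² = 10/21, CG = +√(10/21)
Pairs with CG² = 8/21: (1/2,3/2): −√(8/21)

(1/2,3/2): −√(8/21)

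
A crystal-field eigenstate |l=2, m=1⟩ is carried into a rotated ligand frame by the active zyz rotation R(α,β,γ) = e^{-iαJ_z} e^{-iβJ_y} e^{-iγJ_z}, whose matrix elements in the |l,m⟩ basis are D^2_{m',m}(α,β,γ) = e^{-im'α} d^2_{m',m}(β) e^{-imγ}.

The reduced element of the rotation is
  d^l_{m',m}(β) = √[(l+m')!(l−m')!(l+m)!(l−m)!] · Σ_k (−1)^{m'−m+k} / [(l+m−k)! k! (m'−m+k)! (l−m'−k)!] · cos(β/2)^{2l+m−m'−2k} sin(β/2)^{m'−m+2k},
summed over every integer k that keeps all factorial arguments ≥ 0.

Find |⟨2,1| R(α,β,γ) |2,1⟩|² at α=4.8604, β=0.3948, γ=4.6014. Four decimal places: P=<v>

Split into d^2_{1,1}(β=0.3948) × two z-phases.
With c≡cos(β/2)=0.980580 and s≡sin(β/2)=0.196120, N=[6·1·6·1]^{1/2}=6.000000
k: max(0,(1)−(1))=0 … min(2+(1),2−(1))=1
  k=0: (−1)^0·6.0000/(6)·0.9806^4·0.1961^0 = +0.924553
  k=1: (−1)^1·6.0000/(2)·0.9806^2·0.1961^2 = -0.110951
d^2_{1,1}(0.3948) = +0.924553 -0.110951 = +0.813601
|D^2_{1,1}|² = |d^2_{1,1}(β)|² = (+0.813601)² = 0.661947 (the z-rotation phases have unit modulus)

P=0.6619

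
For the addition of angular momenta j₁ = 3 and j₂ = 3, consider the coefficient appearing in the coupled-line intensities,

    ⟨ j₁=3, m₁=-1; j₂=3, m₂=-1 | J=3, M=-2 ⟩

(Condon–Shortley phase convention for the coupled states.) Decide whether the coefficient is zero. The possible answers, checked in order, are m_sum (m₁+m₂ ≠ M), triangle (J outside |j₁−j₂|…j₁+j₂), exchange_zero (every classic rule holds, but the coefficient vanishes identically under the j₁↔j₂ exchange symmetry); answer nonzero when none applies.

exchange_zero

m-sum: m₁+m₂ = -1+(-1) = -2, M = -2  ✓
triangle: |j₁−j₂| = 0 ≤ J = 3 ≤ j₁+j₂ = 6  ✓
exchange: j₁=j₂ and m₁=m₂, and (−1)^(j₁+j₂−J) = (−1)^3 = −1 forces ⟨j₁m₁;j₂m₂|JM⟩ = −⟨j₂m₂;j₁m₁|JM⟩ = −⟨j₁m₁;j₂m₂|JM⟩ ⇒ the coefficient vanishes identically
Racah sum check: Σ_k collapses to 0 ⇒ CG = 0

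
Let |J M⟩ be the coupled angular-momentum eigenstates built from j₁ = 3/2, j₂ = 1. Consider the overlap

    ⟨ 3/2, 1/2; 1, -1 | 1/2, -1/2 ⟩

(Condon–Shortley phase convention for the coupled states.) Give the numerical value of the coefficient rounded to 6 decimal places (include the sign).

triangle: 2!×1!×0!/4! = 2/24
(j±m)!: 2!×1!×0!×2!×0!×1! = 4
prefactor² = (2J+1)×Δ×N² = 2/3
  k=0: +1/(0!×2!×1!×0!×0!×0!) = 1/2
Σ = 1/2  ⇒  CG² = 2/3×(1/2)² = 1/6
CG = +√(1/6) = +0.408248

+0.408248  (= +√(1/6))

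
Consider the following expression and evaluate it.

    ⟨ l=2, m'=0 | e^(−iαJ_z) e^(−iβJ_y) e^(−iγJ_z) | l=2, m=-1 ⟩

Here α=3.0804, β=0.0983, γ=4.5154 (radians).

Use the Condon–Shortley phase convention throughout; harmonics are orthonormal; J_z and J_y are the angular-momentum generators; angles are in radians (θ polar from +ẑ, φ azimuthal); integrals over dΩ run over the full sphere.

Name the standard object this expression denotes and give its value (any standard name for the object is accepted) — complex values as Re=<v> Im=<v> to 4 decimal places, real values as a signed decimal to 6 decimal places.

Wigner D-matrix element, Re=0.0234 Im=0.1173

This is a Wigner D-matrix element — the rotation-matrix element ⟨l m'| R(α,β,γ) |l m⟩ in the angular-momentum basis.
First d^2_{0,-1}(β=0.0983), then the phase factors e^{-i(0)α} and e^{-i(-1)γ}:
With c≡cos(β/2)=0.998792 and s≡sin(β/2)=0.049130, N=[2·2·1·6]^{1/2}=4.898979
The bounds max(0,m−m')=0 and min(l+m,l−m')=1 give 2 terms
  k=0: (−1)^1·4.8990/(2)·0.9988^3·0.0491^1 = -0.119908
  k=1: (−1)^2·4.8990/(2)·0.9988^1·0.0491^3 = +0.000290
d^2_{0,-1}(0.0983) = -0.119908 +0.000290 = -0.119618
D = (+1.000000+0.000000i)·(-0.119618)·(-0.195717-0.980660i) = +0.023411+0.117305i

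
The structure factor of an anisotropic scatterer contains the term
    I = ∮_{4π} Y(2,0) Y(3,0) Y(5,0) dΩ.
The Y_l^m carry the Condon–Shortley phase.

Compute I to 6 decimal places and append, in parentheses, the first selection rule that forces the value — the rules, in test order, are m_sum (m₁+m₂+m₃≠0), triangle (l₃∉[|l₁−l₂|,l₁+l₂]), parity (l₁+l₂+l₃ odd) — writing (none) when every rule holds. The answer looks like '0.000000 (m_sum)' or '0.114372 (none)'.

0.239615 (none)

Rules hold: Σm=0, L=10 even, 1≤5≤5.
N = 5·7·11 = 385
Δ = 0!·4!·6!/11! = 1/2310
Racah Σ t=0..0: t=0:+1/144 = 1/144
⇒ 3j(2 3 5; 0 0 0)² = 10/231, sgn -1
(m-triple is (0,0,0) — same symbol as above.)
4πI² = N·(3j₀)²·(3jₘ)² = 500/693
I = +1·√(0.721501/4π) = 0.23961470
No selection rule forces the value: the integral is nonzero (none).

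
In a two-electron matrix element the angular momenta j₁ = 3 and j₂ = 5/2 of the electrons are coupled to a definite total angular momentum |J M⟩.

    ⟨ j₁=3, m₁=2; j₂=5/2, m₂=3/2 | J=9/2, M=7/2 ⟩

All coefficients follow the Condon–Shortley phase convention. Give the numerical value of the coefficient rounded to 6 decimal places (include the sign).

j₁+j₂−J=1  J+j₁−j₂=5  J−j₁+j₂=4  j₁+j₂+J+1=11
(j₁±m₁, j₂±m₂, J±M) = (5,1,4,1,8,1)
P² = 921600/11
sum k=0..1:
  [0] +1/576 = 1/576
  [1] −1/720 = -1/720
S = 1/2880
C² = P²·S² = 1/99 ; C = +0.100504

+√(1/99) ≈ +0.100504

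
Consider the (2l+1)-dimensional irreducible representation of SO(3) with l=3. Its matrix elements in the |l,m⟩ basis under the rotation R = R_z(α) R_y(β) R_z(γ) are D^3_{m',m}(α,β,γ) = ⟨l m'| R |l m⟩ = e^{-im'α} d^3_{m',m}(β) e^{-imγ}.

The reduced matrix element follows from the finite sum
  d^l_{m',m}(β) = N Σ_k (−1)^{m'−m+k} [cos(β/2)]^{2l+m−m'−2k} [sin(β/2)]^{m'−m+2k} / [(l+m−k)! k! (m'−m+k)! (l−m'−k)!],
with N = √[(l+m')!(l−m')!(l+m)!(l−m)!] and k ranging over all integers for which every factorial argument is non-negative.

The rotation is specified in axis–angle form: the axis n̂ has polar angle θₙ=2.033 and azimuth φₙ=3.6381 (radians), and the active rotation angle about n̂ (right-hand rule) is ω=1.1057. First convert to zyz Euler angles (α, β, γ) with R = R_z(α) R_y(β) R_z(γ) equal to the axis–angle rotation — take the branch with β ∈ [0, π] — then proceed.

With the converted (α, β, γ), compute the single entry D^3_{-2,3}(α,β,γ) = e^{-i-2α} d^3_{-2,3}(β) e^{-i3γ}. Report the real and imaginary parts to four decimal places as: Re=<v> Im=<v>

Axis–angle → zyz. n̂ = (sinθₙcosφₙ, sinθₙsinφₙ, cosθₙ) = (-0.786994, -0.426374, -0.445922), ω = 1.1057.
R = I cosω + sinω [n̂]ₓ + (1−cosω) n̂n̂ᵀ gives
  R = [+0.790080, +0.583610, -0.187545; -0.213500, +0.548767, +0.808253; +0.574623, -0.598543, +0.558171]
β = atan2(√(R₁₃²+R₂₃²), R₃₃) = 0.978617; α = atan2(R₂₃, R₁₃) mod 2π = 1.798799; γ = atan2(R₃₂, −R₃₁) mod 2π = 3.947377
D^3_{-2,3}(1.7988,0.9786,3.9474) = e^{-i·-2·1.7988}·d^3_{-2,3}(0.9786)·e^{-i·3·3.9474}. Compute d first:
Half-angle: c=0.882658, s=0.470016. N=√(1·120·720·1)=293.938769
k∈{5} keeps every argument non-negative
  k=5: (−1)^0·293.9388/(120)·0.8827^1·0.4700^5 = +0.049594
d^3_{-2,3}(0.9786) = +0.049594
D = (-0.897818-0.440366i)·(+0.049594)·(+0.749004+0.662565i) = -0.018880-0.045860i

Re=-0.0189 Im=-0.0459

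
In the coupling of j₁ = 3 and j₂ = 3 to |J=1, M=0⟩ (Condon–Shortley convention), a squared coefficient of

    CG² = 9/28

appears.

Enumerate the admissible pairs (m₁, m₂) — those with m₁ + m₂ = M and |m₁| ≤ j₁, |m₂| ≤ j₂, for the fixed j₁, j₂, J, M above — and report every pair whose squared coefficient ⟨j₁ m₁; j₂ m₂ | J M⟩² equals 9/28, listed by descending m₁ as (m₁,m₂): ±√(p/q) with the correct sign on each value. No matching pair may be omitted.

(3,-3): +√(9/28); (-3,3): −√(9/28)

Admissible pairs with m₁+m₂ = M = 0: (-3,3), (-2,2), (-1,1), (0,0), (1,-1), (2,-2), (3,-3)
  (m₁,m₂)=(3,-3): CG² = 9/28, CG = +√(9/28)   ← matches the target
  (m₁,m₂)=(2,-2): CG² = 1/7, CG = −√(1/7)
  (m₁,m₂)=(1,-1): CG² = 1/28, CG = +√(1/28)
  (m₁,m₂)=(0,0): CG² = 0/1, CG = 0
  (m₁,m₂)=(-1,1): CG² = 1/28, CG = −√(1/28)
  (m₁,m₂)=(-2,2): CG² = 1/7, CG = +√(1/7)
  (m₁,m₂)=(-3,3): CG² = 9/28, CG = −√(9/28)   ← matches the target
Pairs with CG² = 9/28: (3,-3): +√(9/28); (-3,3): −√(9/28)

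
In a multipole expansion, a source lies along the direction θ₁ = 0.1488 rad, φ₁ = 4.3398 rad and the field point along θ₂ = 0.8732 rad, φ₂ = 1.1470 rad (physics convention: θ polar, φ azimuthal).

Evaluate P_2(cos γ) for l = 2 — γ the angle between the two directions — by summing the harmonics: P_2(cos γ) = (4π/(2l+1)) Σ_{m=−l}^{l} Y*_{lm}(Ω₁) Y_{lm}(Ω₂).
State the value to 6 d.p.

Expand P_2 via completeness: Σ_{m} conj(Y_{2,m}) at Ω₁ times Y_{2,m} at Ω₂ —
  [-2]  conj(Y_{2,-2})(Ω₁) = -0.006240+0.005757i ; Y_{2,-2}(Ω₂) = -0.150146-0.170089i ; Δ = +0.001916+0.000197i
  [-1]  conj(Y_{2,-1})(Ω₁) = -0.041232-0.105494i ; Y_{2,-1}(Ω₂) = +0.156402-0.346687i ; Δ = -0.043022-0.002205i
  [+0]  conj(Y_{2,0})(Ω₁) = +0.609988-0.000000i ; Y_{2,0}(Ω₂) = +0.075046+0.000000i ; Δ = +0.045777+0.000000i
  [+1]  conj(Y_{2,1})(Ω₁) = +0.041232-0.105494i ; Y_{2,1}(Ω₂) = -0.156402-0.346687i ; Δ = -0.043022+0.002205i
  [+2]  conj(Y_{2,2})(Ω₁) = -0.006240-0.005757i ; Y_{2,2}(Ω₂) = -0.150146+0.170089i ; Δ = +0.001916-0.000197i
Total Σ_m = -0.036435+0.000000i. Multiply by 2.513274: -0.091572+0.000000i. P_2(cos γ) = -0.091572

-0.091572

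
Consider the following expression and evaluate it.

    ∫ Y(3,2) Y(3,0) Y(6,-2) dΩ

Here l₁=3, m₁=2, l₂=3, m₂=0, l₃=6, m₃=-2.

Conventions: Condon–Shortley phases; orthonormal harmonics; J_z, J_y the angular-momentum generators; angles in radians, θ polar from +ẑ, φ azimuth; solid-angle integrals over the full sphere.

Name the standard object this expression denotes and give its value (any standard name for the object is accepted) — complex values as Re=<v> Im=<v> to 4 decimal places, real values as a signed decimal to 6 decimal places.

This is a Gaunt coefficient — the integral of a triple product of spherical harmonics over the sphere.
m-sum 0 ✓  L=12 even ✓  0≤6≤6 ✓
Π(2lᵢ+1) = 7×7×13 = 637
triangle coeff Δ(3,3,6) = 1/12012
Σ_t [0,0]: t=0:+1/1296 = 1/1296
(3j)²=100/3003 [(3 3 6; 0 0 0)], sign=+1
Σ_t [0,0]: t=0:+1/4320 = 1/4320
(3j)²=8/429 [(3 3 6; 2 0 -2)], sign=+1
⇒ 4πI² = 5600/14157
I = (+1)√(5600/14157/(4π)) = 0.17742036

Gaunt coefficient, +0.177420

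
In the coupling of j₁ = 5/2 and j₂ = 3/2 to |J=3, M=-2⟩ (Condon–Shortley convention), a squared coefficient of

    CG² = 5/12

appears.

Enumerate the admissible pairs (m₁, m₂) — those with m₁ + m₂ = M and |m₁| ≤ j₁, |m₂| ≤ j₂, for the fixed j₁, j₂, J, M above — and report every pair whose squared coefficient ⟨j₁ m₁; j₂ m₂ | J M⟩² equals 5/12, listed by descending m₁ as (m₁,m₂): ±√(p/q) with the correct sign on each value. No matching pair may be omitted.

(-5/2,1/2): −√(5/12)

Admissible pairs with m₁+m₂ = M = -2: (-5/2,1/2), (-3/2,-1/2), (-1/2,-3/2)
  (m₁,m₂)=(-1/2,-3/2): CG² = 1/2, CG = +√(1/2)
  (m₁,m₂)=(-3/2,-1/2): CG² = 1/12, CG = −√(1/12)
  (m₁,m₂)=(-5/2,1/2): CG² = 5/12, CG = −√(5/12)   ← matches the target
Pairs with CG² = 5/12: (-5/2,1/2): −√(5/12)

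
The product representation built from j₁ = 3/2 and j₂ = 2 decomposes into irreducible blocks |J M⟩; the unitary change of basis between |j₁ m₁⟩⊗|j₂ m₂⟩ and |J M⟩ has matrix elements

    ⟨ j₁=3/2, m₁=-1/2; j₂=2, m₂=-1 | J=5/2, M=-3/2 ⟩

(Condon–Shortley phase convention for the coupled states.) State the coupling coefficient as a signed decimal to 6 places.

+0.169031  (= +√(1/35))

j₁+j₂−J=1  J+j₁−j₂=2  J−j₁+j₂=3  j₁+j₂+J+1=7
(j₁±m₁, j₂±m₂, J±M) = (1,2,1,3,1,4)
P² = 144/35
sum k=0..1:
  [0] +1/4 = 1/4
  [1] −1/6 = -1/6
S = 1/12
C² = P²·S² = 1/35 ; C = +0.169031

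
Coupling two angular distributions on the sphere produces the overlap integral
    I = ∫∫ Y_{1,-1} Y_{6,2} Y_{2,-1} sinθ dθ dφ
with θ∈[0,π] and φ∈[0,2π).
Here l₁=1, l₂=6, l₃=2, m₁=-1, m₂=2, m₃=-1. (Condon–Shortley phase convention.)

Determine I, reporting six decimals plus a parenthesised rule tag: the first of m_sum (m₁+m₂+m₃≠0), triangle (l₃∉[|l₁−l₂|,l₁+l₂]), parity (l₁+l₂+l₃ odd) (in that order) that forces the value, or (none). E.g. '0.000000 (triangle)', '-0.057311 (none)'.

|1−6|≤2≤1+6 violated ⇒ I = 0

0.000000 (triangle)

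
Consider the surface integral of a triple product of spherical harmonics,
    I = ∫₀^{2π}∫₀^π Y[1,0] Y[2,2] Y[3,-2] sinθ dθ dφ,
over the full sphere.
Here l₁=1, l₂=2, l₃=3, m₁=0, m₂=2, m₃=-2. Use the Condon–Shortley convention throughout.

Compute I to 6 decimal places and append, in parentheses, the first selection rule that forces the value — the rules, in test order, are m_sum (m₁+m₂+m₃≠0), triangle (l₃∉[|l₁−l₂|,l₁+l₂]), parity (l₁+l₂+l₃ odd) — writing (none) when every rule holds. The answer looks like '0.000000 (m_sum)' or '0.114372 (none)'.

0.184674 (none)

m-sum 0 ✓  L=6 even ✓  1≤3≤3 ✓
Π(2lᵢ+1) = 3×5×7 = 105
triangle coeff Δ(1,2,3) = 1/105
Σ_t [0,0]: t=0:+1/4 = 1/4
(3j)²=3/35 [(1 2 3; 0 0 0)], sign=-1
Σ_t [0,0]: t=0:+1/24 = 1/24
(3j)²=1/21 [(1 2 3; 0 2 -2)], sign=-1
⇒ 4πI² = 3/7
I = (+1)√(3/7/(4π)) = 0.18467439
No selection rule forces the value: the integral is nonzero (none).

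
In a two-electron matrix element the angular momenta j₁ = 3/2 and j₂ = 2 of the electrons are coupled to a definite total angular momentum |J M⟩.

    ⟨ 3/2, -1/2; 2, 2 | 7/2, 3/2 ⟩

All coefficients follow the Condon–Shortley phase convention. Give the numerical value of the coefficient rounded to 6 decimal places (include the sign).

+√(1/7) = +0.377964

j₁+j₂−J=0  J+j₁−j₂=3  J−j₁+j₂=4  j₁+j₂+J+1=8
(j₁±m₁, j₂±m₂, J±M) = (1,2,4,0,5,2)
P² = 2304/7
sum k=0..0:
  [0] +1/48 = 1/48
S = 1/48
C² = P²·S² = 1/7 ; C = +0.377964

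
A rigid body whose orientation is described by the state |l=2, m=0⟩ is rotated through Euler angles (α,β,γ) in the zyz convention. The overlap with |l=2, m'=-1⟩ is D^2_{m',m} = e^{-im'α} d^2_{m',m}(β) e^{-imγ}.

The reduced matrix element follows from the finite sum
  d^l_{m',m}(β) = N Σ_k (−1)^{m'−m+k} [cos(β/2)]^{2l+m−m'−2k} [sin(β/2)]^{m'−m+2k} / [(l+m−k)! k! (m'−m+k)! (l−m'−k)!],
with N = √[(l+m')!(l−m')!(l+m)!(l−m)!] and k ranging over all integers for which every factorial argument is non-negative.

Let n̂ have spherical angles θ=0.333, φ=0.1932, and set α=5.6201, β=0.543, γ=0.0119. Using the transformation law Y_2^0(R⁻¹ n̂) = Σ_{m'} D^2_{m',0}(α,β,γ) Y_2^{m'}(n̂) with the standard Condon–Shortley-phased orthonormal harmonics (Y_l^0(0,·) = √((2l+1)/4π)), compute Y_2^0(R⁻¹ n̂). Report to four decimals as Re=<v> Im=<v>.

Need the full column D^2_{m',0} for m'=−2..2 at α=5.6201, β=0.5430, γ=0.0119.
cos(β/2)=0.963370, sin(β/2)=0.268177
d^2_{-2,0}: single k=2 term ⇒ +0.163495;  D = +0.039597-0.158627i
d^2_{-1,0}: k∈[1..2] ⇒ +0.587321 -0.045513 = +0.541809;  D = +0.426998-0.333511i
d^2_{0,0}: k∈[0..2] ⇒ +0.861335 -0.266986 +0.005172 = +0.599521;  D = +0.599521+0.000000i
d^2_{1,0}: k∈[0..1] ⇒ -0.587321 +0.045513 = -0.541809;  D = -0.426998-0.333511i
d^2_{2,0}: single k=0 term ⇒ +0.163495;  D = +0.039597+0.158627i
Y_2^{m'}(θ=0.333,φ=0.1932) and Σ D·Y over m':
  (+0.0396-0.1586i)·(+0.0382-0.0156i)  (+0.4270-0.3335i)·(+0.2342-0.0458i)  (+0.5995+0.0000i)·(+0.5297+0.0000i)  (-0.4270-0.3335i)·(-0.2342-0.0458i)  (+0.0396+0.1586i)·(+0.0382+0.0156i)
Y_2^0(R⁻¹ n̂) = +0.485106+0.000000i

Re=0.4851 Im=0.0000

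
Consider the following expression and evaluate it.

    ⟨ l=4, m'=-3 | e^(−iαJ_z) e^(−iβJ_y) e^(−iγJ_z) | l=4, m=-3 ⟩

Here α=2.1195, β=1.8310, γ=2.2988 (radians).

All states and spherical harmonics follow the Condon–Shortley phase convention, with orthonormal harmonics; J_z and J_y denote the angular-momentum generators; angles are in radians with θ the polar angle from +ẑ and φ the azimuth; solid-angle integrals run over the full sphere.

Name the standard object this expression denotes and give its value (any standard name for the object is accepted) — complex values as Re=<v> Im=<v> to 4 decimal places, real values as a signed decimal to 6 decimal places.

Wigner D-matrix element, Re=-0.1593 Im=-0.1311

This is a Wigner D-matrix element — the rotation-matrix element ⟨l m'| R(α,β,γ) |l m⟩ in the angular-momentum basis.
D^4_{-3,-3}(2.1195,1.8310,2.2988) = e^{-i·-3·2.1195}·d^4_{-3,-3}(1.8310)·e^{-i·-3·2.2988}. Compute d first:
Half-angle: c=0.609394, s=0.792867. N=√(1·5040·1·5040)=5040.000000
The bounds max(0,m−m')=0 and min(l+m,l−m')=1 give 2 terms
  k=0: (−1)^0·5040.0000/(5040)·0.6094^8·0.7929^0 = +0.019019
  k=1: (−1)^1·5040.0000/(720)·0.6094^6·0.7929^2 = -0.225366
d^4_{-3,-3}(1.8310) = +0.019019 -0.225366 = -0.206347
D = (+0.997165+0.075244i)·(-0.206347)·(+0.817802+0.575499i) = -0.159338-0.131114i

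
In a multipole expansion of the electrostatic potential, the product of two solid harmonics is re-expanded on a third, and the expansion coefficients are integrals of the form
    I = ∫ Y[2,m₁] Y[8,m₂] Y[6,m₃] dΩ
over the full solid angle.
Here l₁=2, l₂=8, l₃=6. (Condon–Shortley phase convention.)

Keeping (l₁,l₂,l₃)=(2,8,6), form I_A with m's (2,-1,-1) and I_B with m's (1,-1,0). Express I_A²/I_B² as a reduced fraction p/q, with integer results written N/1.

l's match ⇒ only the (l;m) 3-j factors differ between A and B.
A: triangle coeff Δ(2,8,6) = 1/30940; Σ_t [0,0]: t=0:+1/14515200 = 1/14515200; (3j)²=9/2210 [(2 8 6; 2 -1 -1)], sign=-1
B: triangle coeff Δ(2,8,6) = 1/30940; Σ_t [1,1]: t=1:−1/3110400 = -1/3110400; (3j)²=21/1105 [(2 8 6; 1 -1 0)], sign=-1
I_A²/I_B² = (9/2210)/(21/1105) = 3/14

3/14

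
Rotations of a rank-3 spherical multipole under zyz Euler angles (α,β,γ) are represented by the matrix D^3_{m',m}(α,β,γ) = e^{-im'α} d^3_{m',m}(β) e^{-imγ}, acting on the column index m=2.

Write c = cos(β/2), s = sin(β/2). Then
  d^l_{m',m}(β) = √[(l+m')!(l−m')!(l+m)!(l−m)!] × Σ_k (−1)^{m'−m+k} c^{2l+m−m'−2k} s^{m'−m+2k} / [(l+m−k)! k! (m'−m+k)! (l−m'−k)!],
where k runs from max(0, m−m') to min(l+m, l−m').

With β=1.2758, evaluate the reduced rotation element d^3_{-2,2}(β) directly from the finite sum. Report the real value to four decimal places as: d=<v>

d^3_{-2,2}(β=1.2758) via the finite sum:
c=cos(1.275800/2)=0.803348, s=sin(1.275800/2)=0.595510; N=√[1·120·120·1]=120.000000
k∈{4,5} keeps every argument non-negative
  k=4: (−1)^0·120.0000/(24)·0.8033^2·0.5955^4 = +0.405820
  k=5: (−1)^1·120.0000/(120)·0.8033^0·0.5955^6 = -0.044600
d^3_{-2,2}(1.2758) = +0.405820 -0.044600 = +0.361220

d=0.3612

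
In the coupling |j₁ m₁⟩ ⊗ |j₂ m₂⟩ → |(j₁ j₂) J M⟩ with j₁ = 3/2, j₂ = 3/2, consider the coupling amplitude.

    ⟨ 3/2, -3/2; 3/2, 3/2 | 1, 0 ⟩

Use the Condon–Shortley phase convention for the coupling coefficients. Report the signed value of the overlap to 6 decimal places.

j₁+j₂−J=2  J+j₁−j₂=1  J−j₁+j₂=1  j₁+j₂+J+1=5
(j₁±m₁, j₂±m₂, J±M) = (0,3,3,0,1,1)
P² = 9/5
sum k=2..2:
  [2] +1/2 = 1/2
S = 1/2
C² = P²·S² = 9/20 ; C = +0.670820

+√(9/20) ≈ +0.670820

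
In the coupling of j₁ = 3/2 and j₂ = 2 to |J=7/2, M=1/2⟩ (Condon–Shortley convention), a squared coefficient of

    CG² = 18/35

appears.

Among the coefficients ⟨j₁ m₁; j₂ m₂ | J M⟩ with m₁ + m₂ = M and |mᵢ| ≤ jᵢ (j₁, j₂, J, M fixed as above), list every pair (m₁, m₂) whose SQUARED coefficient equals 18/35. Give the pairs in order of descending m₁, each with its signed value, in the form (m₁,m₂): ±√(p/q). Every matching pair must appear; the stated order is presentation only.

Admissible pairs with m₁+m₂ = M = 1/2: (-3/2,2), (-1/2,1), (1/2,0), (3/2,-1)
  (m₁,m₂)=(3/2,-1): CG² = 4/35, CG = +√(4/35)
  (m₁,m₂)=(1/2,0): CG² = 18/35, CG = +√(18/35)   ← matches the target
  (m₁,m₂)=(-1/2,1): CG² = 12/35, CG = +√(12/35)
  (m₁,m₂)=(-3/2,2): CG² = 1/35, CG = +√(1/35)
Pairs with CG² = 18/35: (1/2,0): +√(18/35)

(1/2,0): +√(18/35)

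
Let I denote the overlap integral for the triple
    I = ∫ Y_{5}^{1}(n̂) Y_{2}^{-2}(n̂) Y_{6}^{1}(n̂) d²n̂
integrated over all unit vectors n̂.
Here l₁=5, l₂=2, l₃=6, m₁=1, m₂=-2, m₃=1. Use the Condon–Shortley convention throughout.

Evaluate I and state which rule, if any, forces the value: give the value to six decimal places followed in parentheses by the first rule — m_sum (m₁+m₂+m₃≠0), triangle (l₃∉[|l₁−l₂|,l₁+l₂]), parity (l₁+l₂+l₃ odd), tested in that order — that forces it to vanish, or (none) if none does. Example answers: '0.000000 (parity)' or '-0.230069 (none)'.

Σlᵢ=13 odd — θ-integrand is odd under cosθ→−cosθ; I=0

0.000000 (parity)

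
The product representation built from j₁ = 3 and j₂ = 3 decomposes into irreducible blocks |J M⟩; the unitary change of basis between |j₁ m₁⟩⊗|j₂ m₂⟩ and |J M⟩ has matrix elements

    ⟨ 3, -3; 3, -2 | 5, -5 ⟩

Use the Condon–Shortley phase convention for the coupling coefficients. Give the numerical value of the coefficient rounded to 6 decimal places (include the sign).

-0.707107  (= −√(1/2))

√[11·1!5!5!/12! · 0!6!1!5!0!10!] = √(103680000)
  +(−1)^1/∏(1,0,5,0,0,5)! = -1/14400  (running -1/14400)
⟨..|..⟩ = √(103680000)·(-1/14400) = -0.707107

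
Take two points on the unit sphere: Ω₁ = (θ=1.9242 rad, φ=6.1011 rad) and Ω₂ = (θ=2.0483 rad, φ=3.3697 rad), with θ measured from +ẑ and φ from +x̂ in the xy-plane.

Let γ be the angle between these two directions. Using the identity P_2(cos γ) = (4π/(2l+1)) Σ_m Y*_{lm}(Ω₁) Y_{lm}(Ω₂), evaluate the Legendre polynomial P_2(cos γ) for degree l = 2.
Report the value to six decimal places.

0.049187

Term-by-term m-sum for l=2 (normalisation 4π/5 = 2.513274):
  m=-2: Y*=(0.317708, -0.121101)  Y=(0.273532, -0.134234)  product (0.070647, -0.075772)
  m=-1: Y*=(-0.246703, 0.045424)  Y=(0.307155, -0.071305)  product (-0.072537, 0.031543)
  m=+0: Y*=(-0.202058, -0.000000)  Y=(-0.115561, 0.000000)  product (0.023350, 0.000000)
  m=+1: Y*=(0.246703, 0.045424)  Y=(-0.307155, -0.071305)  product (-0.072537, -0.031543)
  m=+2: Y*=(0.317708, 0.121101)  Y=(0.273532, 0.134234)  product (0.070647, 0.075772)
Accumulated sum (0.019571, 0.000000); after 4π/(2l+1) scaling, (0.049187, 0.000000) ⇒ P_2 = 0.049187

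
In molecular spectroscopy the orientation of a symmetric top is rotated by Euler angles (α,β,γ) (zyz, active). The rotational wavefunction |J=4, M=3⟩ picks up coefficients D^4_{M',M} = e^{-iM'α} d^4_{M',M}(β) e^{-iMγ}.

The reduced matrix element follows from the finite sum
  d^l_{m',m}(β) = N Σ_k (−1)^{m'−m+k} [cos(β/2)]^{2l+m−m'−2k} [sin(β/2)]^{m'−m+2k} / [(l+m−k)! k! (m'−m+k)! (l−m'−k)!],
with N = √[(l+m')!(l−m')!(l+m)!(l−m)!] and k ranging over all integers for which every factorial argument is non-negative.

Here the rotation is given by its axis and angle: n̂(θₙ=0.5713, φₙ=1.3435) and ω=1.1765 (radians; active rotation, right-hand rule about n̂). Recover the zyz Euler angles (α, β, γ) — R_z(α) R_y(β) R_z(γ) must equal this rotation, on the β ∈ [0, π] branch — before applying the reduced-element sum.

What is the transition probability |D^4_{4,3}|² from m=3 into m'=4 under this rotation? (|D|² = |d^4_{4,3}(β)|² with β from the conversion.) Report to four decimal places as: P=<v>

P=0.3721

Axis–angle → zyz. n̂ = (sinθₙcosφₙ, sinθₙsinφₙ, cosθₙ) = (+0.121849, +0.526818, +0.841199), ω = 1.1765.
R = I cosω + sinω [n̂]ₓ + (1−cosω) n̂n̂ᵀ gives
  R = [+0.393302, -0.737119, +0.549517; +0.816184, +0.555078, +0.160416; -0.423270, +0.385415, +0.819937]
β = atan2(√(R₁₃²+R₂₃²), R₃₃) = 0.609495; α = atan2(R₂₃, R₁₃) mod 2π = 0.284029; γ = atan2(R₃₂, −R₃₁) mod 2π = 0.738622
D^4_{4,3}(0.2840,0.6095,0.7386) = e^{-i·4·0.2840}·d^4_{4,3}(0.6095)·e^{-i·3·0.7386}. Compute d first:
With c≡cos(β/2)=0.953923 and s≡sin(β/2)=0.300052, N=[40320·1·5040·1]^{1/2}=14255.272709
The bounds max(0,m−m')=0 and min(l+m,l−m')=0 give 1 term
  k=0: (−1)^1·14255.2727/(5040)·0.9539^7·0.3001^1 = -0.610006
d^4_{4,3}(0.6095) = -0.610006
|D^4_{4,3}|² = |d^4_{4,3}(β)|² = (-0.610006)² = 0.372108 (the z-rotation phases have unit modulus)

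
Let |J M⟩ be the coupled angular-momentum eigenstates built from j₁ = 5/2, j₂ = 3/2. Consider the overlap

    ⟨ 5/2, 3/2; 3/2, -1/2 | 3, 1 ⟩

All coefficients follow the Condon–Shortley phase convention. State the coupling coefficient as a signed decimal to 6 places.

+0.639010  (= +√(49/120))

√[7·1!4!2!/8! · 4!1!1!2!4!2!] = √(96/5)
  +(−1)^0/∏(0,1,1,1,3,1)! = 1/6  (running 1/6)
  +(−1)^1/∏(1,0,0,0,4,2)! = -1/48  (running 7/48)
⟨..|..⟩ = √(96/5)·(7/48) = +0.639010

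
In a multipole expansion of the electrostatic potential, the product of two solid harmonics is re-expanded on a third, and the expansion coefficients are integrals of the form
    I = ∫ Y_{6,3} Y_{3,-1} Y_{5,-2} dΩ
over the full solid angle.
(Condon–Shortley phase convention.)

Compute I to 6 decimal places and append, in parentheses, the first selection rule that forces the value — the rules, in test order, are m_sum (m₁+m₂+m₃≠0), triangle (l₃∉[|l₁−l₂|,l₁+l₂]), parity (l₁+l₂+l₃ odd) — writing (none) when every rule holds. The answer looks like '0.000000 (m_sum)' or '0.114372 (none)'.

-0.152880 (none)

Rules hold: Σm=0, L=14 even, 3≤5≤9.
N = 13·7·11 = 1001
Δ = 4!·8!·2!/15! = 1/675675
Racah Σ t=1..3: t=1:−1/8640 t=2:+1/2304 t=3:−1/8640 = 7/34560
⇒ 3j(6 3 5; 0 0 0)² = 7/429, sgn -1
Racah Σ t=0..2: t=0:+1/34560 t=1:−1/8640 t=2:+1/40320 = -1/16128
⇒ 3j(6 3 5; 3 -1 -2)² = 18/1001, sgn +1
4πI² = N·(3j₀)²·(3jₘ)² = 42/143
I = -1·√(0.293706/4π) = -0.15288036
No selection rule forces the value: the integral is nonzero (none).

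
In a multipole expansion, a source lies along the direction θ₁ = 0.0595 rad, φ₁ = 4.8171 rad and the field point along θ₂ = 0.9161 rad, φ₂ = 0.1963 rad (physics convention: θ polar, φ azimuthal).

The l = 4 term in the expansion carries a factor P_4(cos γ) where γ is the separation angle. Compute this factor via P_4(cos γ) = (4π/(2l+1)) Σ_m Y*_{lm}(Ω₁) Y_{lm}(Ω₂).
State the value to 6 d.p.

-0.410468

Term-by-term m-sum for l=4 (normalisation 4π/9 = 1.396263):
  m=-4: (0.00001 + 0.00000j) × (0.12391 - 0.12386j) = 0.00000 - 0.00000j  (running Σ = 0.00000 - 0.00000j)
  m=-3: (-0.00008 + 0.00025j) × (0.31633 - 0.21130j) = 0.00003 + 0.00010j  (running Σ = 0.00003 + 0.00010j)
  m=-2: (-0.00691 - 0.00147j) × (0.31028 - 0.12849j) = -0.00233 + 0.00043j  (running Σ = -0.00231 + 0.00053j)
  m=-1: (0.01167 - 0.11102j) × (-0.09066 + 0.01803j) = 0.00094 + 0.01028j  (running Σ = -0.00136 + 0.01080j)
  m=0: (0.83137 + 0.00000j) × (-0.35033 + 0.00000j) = -0.29125 + 0.00000j  (running Σ = -0.29261 + 0.01080j)
  m=1: (-0.01167 - 0.11102j) × (0.09066 + 0.01803j) = 0.00094 - 0.01028j  (running Σ = -0.29167 + 0.00053j)
  m=2: (-0.00691 + 0.00147j) × (0.31028 + 0.12849j) = -0.00233 - 0.00043j  (running Σ = -0.29400 + 0.00010j)
  m=3: (0.00008 + 0.00025j) × (-0.31633 - 0.21130j) = 0.00003 - 0.00010j  (running Σ = -0.29398 - 0.00000j)
  m=4: (0.00001 - 0.00000j) × (0.12391 + 0.12386j) = 0.00000 + 0.00000j  (running Σ = -0.29398 - 0.00000j)
Total Σ_m = -0.29398 - 0.00000j. Multiply by 1.396263: -0.41047 - 0.00000j. P_4(cos γ) = -0.410468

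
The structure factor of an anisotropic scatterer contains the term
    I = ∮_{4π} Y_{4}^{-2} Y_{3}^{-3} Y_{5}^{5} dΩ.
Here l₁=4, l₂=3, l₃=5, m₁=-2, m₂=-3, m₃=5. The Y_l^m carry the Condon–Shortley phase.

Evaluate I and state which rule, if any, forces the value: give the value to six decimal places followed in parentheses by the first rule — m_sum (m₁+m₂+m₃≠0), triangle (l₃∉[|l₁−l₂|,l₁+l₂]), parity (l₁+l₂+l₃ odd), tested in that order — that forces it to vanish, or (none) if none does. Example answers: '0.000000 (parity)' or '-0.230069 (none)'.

0.138791 (none)

Checks pass: Σm=0; 12 even; l₃=5∈[1,7].
(2·4+1)(2·3+1)(2·5+1) = 693
Δ: 2! 6! 4! / 13! → 1/180180
sum: t=0:+1/576 t=1:−1/144 t=2:+1/576 = -1/288
3j²(4 3 5; 0 0 0) = Δ·Π!·Σ² = 20/1001  (sign +1)
sum: t=0:+1/34560 = 1/34560
3j²(4 3 5; -2 -3 5) = Δ·Π!·Σ² = 5/286  (sign +1)
combine: 4πI² = 693·20/1001·5/286 = 450/1859
take √, sign +1: I = 0.13879110
No selection rule forces the value: the integral is nonzero (none).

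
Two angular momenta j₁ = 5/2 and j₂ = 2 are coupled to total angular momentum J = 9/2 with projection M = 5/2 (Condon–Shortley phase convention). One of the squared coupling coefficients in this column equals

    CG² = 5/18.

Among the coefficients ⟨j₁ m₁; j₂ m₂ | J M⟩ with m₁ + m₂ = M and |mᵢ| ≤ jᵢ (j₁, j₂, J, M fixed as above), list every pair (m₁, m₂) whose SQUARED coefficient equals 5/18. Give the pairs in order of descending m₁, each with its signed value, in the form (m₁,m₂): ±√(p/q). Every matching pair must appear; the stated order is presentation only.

Admissible pairs with m₁+m₂ = M = 5/2: (1/2,2), (3/2,1), (5/2,0)
  (m₁,m₂)=(5/2,0): CG² = 1/6, CG = +√(1/6)
  (m₁,m₂)=(3/2,1): CG² = 5/9, CG = +√(5/9)
  (m₁,m₂)=(1/2,2): CG² = 5/18, CG = +√(5/18)   ← matches the target
Pairs with CG² = 5/18: (1/2,2): +√(5/18)

(1/2,2): +√(5/18)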